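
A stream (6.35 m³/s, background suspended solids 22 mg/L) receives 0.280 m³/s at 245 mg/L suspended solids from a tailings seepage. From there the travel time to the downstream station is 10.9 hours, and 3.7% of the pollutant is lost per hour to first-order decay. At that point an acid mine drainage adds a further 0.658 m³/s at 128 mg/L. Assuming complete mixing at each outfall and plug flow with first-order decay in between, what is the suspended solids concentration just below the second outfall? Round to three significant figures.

30.5 mg/L

Mixed concentration C = ΣQC/ΣQ = (6.350·22.00 + 0.2800·245.0) / 6.630 = 208.3/6.630 = 31.42 mg/L; combined flow 6.630 m³/s.
3.7%/h lost → k = −ln(1 − 0.037) = 0.03770 h⁻¹.
After decay, C = 31.42 × e^(−kt) = 31.42 × 0.6630 = 20.83 mg/L.
At the second outfall, C = (6.630·20.83 + 0.6580·128.0) / (6.630 + 0.6580) = 30.51 mg/L.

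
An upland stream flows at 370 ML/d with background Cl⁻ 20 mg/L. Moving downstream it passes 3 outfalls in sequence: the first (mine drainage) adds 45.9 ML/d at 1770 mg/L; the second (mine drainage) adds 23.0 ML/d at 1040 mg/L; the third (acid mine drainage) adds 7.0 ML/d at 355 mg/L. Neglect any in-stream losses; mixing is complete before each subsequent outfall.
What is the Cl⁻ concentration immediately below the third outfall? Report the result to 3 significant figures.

Below outfall 1: Q → 415.9 ML/d, C = (370.0·20.00 + 45.90·1770)/415.9 = 213.1 mg/L.
Below outfall 2: Q → 438.9 ML/d, C = (415.9·213.1 + 23.00·1040)/438.9 = 256.5 mg/L.
Below outfall 3: Q → 445.9 ML/d, C = (438.9·256.5 + 7.000·355.0)/445.9 = 258.0 mg/L.

258 mg/L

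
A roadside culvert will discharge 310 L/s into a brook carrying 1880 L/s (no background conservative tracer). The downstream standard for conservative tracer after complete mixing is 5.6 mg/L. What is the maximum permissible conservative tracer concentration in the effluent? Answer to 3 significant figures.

39.6 mg/L

At the limit, (Qr·Cr + Qe·Cₑ)/(Qr + Qe) = 5.6:
Cₑ = (2190·5.6 − 1880·0) / 310.0 = 39.56 mg/L.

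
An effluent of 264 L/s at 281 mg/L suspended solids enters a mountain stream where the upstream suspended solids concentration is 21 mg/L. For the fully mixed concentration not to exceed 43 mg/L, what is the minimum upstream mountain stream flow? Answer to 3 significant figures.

Set C_mix = 43: (Q·21.00 + 264.0·281.0) / (Q + 264.0) = 43
→ Q = 264.0·(281.0 − 43)/(43 − 21.00) = 2856 L/s.

2860 L/s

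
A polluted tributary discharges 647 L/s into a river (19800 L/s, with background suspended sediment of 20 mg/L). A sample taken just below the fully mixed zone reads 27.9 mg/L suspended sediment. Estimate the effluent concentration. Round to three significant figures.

Mass balance: 19800·20.00 + 647.0·Cₑ = 20450·27.90
→ Cₑ = (20450·27.90 − 19800·20.00) / 647.0 = 269.7 mg/L.

270 mg/L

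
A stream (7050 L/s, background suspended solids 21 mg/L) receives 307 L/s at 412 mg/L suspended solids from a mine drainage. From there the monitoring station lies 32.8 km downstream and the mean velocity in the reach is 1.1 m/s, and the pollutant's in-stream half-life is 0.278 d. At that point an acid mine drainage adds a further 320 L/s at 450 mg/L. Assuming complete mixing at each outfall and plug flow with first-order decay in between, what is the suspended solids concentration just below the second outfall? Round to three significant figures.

Flow-weighted average: C = (7050·21.00 + 307.0·412.0) / 7357 = 274500/7357 = 37.32 mg/L; combined flow 7357 L/s.
Travel time t = 32.8·1000 / 1.1 = 29820 s = 8.283 h.
Half-life 0.278 d → k = ln 2 / 0.278 = 2.493 d⁻¹.
First-order decay: C = 37.32·exp(−k·t) = 37.32·0.4230 = 15.78 mg/L.
Second outfall: C = (7357·15.78 + 320.0·450.0)/7677 = 33.88 mg/L.

33.9 mg/L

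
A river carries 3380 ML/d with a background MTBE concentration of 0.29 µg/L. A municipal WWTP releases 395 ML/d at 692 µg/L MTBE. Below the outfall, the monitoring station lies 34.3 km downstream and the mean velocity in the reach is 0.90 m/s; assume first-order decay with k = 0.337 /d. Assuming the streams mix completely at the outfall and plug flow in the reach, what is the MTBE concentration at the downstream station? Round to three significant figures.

62.6 µg/L

Flow-weighted average: C = (3380·0.2900 + 395.0·692.0) / 3775 = 274300/3775 = 72.67 µg/L.
Travel time t = 34.3·1000 / 0.90 = 38110 s = 10.59 h.
First-order decay: C = 72.67·exp(−k·t) = 72.67·0.8619 = 62.63 µg/L.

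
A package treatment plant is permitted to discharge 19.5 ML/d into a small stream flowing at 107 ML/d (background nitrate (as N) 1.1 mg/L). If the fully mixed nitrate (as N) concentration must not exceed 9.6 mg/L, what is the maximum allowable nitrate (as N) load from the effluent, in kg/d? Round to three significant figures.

Mass balance at the limit: 107.0·1.100 + 19.50·Cₑ = 126.5·9.6 → Cₑ = 56.24 mg/L.
19.50 ML/d = 0.2257 m³/s. Load = 0.2257 m³/s × 56.24 g/m³ × 86 400 s/d = 1097 kg/d.

1100 kg/d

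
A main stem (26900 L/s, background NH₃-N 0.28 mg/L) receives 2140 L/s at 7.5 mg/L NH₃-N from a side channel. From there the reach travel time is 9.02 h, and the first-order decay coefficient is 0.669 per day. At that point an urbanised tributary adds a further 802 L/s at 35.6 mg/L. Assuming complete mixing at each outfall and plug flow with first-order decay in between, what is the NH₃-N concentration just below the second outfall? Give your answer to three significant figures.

1.57 mg/L

Mixed concentration C = ΣQC/ΣQ = (26900·0.2800 + 2140·7.500) / 29040 = 23580/29040 = 0.8121 mg/L; combined flow 29040 L/s.
First-order decay: C = 0.8121·exp(−k·t) = 0.8121·0.7777 = 0.6315 mg/L.
Second outfall: C = (29040·0.6315 + 802.0·35.60)/29840 = 1.571 mg/L.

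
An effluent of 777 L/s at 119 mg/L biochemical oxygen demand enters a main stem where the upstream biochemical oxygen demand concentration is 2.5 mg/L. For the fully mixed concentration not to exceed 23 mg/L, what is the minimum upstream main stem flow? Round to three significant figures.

Set C_mix = 23: (Q·2.500 + 777.0·119.0) / (Q + 777.0) = 23
→ Q = 777.0·(119.0 − 23)/(23 − 2.500) = 3639 L/s.

3640 L/s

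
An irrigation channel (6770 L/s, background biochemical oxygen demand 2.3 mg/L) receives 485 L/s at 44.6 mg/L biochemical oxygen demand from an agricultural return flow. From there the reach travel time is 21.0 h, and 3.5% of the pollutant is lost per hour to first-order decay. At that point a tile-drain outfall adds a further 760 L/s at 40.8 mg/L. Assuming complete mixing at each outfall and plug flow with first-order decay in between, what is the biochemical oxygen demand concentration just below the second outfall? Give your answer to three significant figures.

Mixed concentration C = ΣQC/ΣQ = (6770·2.300 + 485.0·44.60) / 7255 = 37200/7255 = 5.128 mg/L; combined flow 7255 L/s.
3.5%/h lost → k = −ln(1 − 0.035) = 0.03563 h⁻¹.
Applying C = C₀e^(−kt): 5.128 × 0.4732 = 2.427 mg/L.
At the second outfall, C = (7255·2.427 + 760.0·40.80) / (7255 + 760.0) = 6.065 mg/L.

6.07 mg/L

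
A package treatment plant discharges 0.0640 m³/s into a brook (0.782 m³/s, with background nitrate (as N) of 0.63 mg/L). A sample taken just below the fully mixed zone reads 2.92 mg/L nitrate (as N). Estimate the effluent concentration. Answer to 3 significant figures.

30.9 mg/L

Mass balance: 0.7820·0.6300 + 0.06400·Cₑ = 0.8460·2.920
→ Cₑ = (0.8460·2.920 − 0.7820·0.6300) / 0.06400 = 30.90 mg/L.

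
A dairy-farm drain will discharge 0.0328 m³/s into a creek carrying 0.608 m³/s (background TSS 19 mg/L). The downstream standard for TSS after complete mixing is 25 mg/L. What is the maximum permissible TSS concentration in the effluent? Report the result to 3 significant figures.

136 mg/L

At the limit, (Qr·Cr + Qe·Cₑ)/(Qr + Qe) = 25:
Cₑ = (0.6408·25 − 0.6080·19.00) / 0.03280 = 136.2 mg/L.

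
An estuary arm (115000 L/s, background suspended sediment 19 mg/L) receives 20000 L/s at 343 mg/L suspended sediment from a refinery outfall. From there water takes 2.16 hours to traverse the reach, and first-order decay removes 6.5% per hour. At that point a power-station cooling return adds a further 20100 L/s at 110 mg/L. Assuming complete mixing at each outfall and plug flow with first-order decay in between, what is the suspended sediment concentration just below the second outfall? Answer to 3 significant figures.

After mixing, C = (115000·19.00 + 20000·343.0) / 135000 = 9045000/135000 = 67.00 mg/L; combined flow 135000 L/s.
6.5%/h lost → k = −ln(1 − 0.065) = 0.06721 h⁻¹.
Decay over the reach: 67.00·exp(−kt) = 67.00·0.8649 = 57.95 mg/L.
At the second outfall, C = (135000·57.95 + 20100·110.0) / (135000 + 20100) = 64.69 mg/L.

64.7 mg/L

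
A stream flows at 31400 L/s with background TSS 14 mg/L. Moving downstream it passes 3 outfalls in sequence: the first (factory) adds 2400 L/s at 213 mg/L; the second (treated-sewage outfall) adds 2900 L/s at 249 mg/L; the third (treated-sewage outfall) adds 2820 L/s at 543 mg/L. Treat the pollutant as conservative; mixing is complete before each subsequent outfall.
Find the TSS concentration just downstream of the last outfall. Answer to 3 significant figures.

81.1 mg/L

After outfall 1: Q = 31400 + 2400 = 33800 L/s; C = (31400·14.00 + 2400·213.0)/33800 = 28.13 mg/L.
After outfall 2: Q = 33800 + 2900 = 36700 L/s; C = (33800·28.13 + 2900·249.0)/36700 = 45.58 mg/L.
After outfall 3: Q = 36700 + 2820 = 39520 L/s; C = (36700·45.58 + 2820·543.0)/39520 = 81.08 mg/L.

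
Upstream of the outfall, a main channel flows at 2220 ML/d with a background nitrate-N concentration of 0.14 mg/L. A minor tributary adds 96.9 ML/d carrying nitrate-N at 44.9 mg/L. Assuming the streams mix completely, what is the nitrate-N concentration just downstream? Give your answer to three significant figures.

2.01 mg/L

Flow-weighted average: C = (2220·0.1400 + 96.90·44.90) / 2317 = 4662/2317 = 2.012 mg/L.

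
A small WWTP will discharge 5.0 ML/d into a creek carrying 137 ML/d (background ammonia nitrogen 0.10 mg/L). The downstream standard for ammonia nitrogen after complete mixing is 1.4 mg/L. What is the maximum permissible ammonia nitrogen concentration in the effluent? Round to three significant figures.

At the limit, (Qr·Cr + Qe·Cₑ)/(Qr + Qe) = 1.4:
Cₑ = (142.0·1.4 − 137.0·0.1000) / 5.000 = 37.02 mg/L.

37.0 mg/L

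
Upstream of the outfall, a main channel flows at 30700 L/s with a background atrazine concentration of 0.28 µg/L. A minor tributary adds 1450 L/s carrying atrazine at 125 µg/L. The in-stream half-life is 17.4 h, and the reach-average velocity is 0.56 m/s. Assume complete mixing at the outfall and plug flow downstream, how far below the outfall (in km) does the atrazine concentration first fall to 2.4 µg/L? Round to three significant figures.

After mixing, C = (30700·0.2800 + 1450·125.0) / 32150 = 189800/32150 = 5.905 µg/L.
Half-life 17.4 h → k = ln 2 / 17.4 = 0.03984 h⁻¹ = 0.9561 d⁻¹.
Set 5.905·exp(−k·t) = 2.4 → t = ln(5.905/2.4)/k = 81360 s = 22.60 h.
Distance = v·t = 0.56·81360 = 45560 m = 45.56 km.

45.6 km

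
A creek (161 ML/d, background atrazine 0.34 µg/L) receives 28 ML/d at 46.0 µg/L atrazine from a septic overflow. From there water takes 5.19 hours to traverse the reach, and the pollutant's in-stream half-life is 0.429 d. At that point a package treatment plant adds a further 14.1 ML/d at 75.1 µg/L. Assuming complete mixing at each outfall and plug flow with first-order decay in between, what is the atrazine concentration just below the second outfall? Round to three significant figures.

9.88 µg/L

Mass balance: C = (161.0·0.3400 + 28.00·46.00) / 189.0 = 1343/189.0 = 7.104 µg/L; combined flow 189.0 ML/d.
Half-life 0.429 d → k = ln 2 / 0.429 = 1.616 d⁻¹.
Decay over the reach: 7.104·exp(−kt) = 7.104·0.7051 = 5.009 µg/L.
At the second outfall, C = (189.0·5.009 + 14.10·75.10) / (189.0 + 14.10) = 9.875 µg/L.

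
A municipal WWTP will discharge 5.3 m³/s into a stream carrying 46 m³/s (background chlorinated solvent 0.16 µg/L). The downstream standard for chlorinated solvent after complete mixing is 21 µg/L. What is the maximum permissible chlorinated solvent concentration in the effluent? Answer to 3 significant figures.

At the limit, (Qr·Cr + Qe·Cₑ)/(Qr + Qe) = 21:
Cₑ = (51.30·21 − 46.00·0.1600) / 5.300 = 201.9 µg/L.

202 µg/L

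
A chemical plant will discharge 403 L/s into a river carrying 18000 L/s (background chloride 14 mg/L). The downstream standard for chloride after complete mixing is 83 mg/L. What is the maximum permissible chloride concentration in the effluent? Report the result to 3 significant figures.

3160 mg/L

At the limit, (Qr·Cr + Qe·Cₑ)/(Qr + Qe) = 83:
Cₑ = (18400·83 − 18000·14.00) / 403.0 = 3165 mg/L.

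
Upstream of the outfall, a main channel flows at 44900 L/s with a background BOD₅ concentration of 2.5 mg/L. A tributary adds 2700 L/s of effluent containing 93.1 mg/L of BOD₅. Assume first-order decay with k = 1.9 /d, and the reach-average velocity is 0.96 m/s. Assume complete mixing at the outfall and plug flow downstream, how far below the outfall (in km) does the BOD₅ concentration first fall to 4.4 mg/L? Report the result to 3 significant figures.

24.1 km

After mixing, C = (44900·2.500 + 2700·93.10) / 47600 = 363600/47600 = 7.639 mg/L.
Set 7.639·exp(−k·t) = 4.4 → t = ln(7.639/4.4)/k = 25090 s = 6.968 h.
Distance = v·t = 0.96·25090 = 24080 m = 24.08 km.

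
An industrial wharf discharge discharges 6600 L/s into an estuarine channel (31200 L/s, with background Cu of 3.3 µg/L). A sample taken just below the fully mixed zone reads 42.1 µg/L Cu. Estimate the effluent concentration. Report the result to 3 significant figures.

Mass balance: 31200·3.300 + 6600·Cₑ = 37800·42.10
→ Cₑ = (37800·42.10 − 31200·3.300) / 6600 = 225.5 µg/L.

226 µg/L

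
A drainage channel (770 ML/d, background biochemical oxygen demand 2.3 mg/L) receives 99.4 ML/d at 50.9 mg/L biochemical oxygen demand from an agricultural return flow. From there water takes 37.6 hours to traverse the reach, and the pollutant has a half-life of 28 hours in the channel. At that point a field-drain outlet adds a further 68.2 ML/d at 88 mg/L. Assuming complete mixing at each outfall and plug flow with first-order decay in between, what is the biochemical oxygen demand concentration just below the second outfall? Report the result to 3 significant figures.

9.27 mg/L

Mass balance: C = (770.0·2.300 + 99.40·50.90) / 869.4 = 6830/869.4 = 7.857 mg/L; combined flow 869.4 ML/d.
Half-life 28 h → k = ln 2 / 28 = 0.02476 h⁻¹ = 0.5941 d⁻¹.
Applying C = C₀e^(−kt): 7.857 × 0.3942 = 3.097 mg/L.
Second outfall: C = (869.4·3.097 + 68.20·88.00)/937.6 = 9.273 mg/L.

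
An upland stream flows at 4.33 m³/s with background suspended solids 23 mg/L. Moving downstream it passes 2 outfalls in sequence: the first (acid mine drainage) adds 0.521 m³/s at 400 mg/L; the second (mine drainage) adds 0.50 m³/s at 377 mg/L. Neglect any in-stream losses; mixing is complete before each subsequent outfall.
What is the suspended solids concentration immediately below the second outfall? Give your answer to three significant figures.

After outfall 1: Q = 4.330 + 0.5210 = 4.851 m³/s; C = (4.330·23.00 + 0.5210·400.0)/4.851 = 63.49 mg/L.
After outfall 2: Q = 4.851 + 0.5000 = 5.351 m³/s; C = (4.851·63.49 + 0.5000·377.0)/5.351 = 92.78 mg/L.

92.8 mg/L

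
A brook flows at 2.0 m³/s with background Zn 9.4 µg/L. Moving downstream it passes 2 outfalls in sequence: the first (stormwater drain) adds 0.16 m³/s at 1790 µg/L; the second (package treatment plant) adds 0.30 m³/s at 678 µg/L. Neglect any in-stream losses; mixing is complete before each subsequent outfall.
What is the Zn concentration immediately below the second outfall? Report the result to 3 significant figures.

Outfall 1: combined Q = 2.160 m³/s; C = (2.000·9.400 + 0.1600·1790)/2.160 = 141.3 µg/L.
Outfall 2: combined Q = 2.460 m³/s; C = (2.160·141.3 + 0.3000·678.0)/2.460 = 206.7 µg/L.

207 µg/L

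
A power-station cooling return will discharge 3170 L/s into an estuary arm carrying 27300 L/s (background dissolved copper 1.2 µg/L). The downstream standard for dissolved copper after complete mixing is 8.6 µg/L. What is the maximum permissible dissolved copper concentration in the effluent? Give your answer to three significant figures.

At the limit, (Qr·Cr + Qe·Cₑ)/(Qr + Qe) = 8.6:
Cₑ = (30470·8.6 − 27300·1.200) / 3170 = 72.33 µg/L.

72.3 µg/L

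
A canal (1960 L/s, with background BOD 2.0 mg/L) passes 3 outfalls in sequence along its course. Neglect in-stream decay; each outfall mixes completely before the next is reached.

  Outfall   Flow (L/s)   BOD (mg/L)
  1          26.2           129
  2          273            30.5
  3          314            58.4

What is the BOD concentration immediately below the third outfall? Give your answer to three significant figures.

13.2 mg/L

Below outfall 1: Q → 1986 L/s, C = (1960·2.000 + 26.20·129.0)/1986 = 3.675 mg/L.
Below outfall 2: Q → 2259 L/s, C = (1986·3.675 + 273.0·30.50)/2259 = 6.917 mg/L.
Below outfall 3: Q → 2573 L/s, C = (2259·6.917 + 314.0·58.40)/2573 = 13.20 mg/L.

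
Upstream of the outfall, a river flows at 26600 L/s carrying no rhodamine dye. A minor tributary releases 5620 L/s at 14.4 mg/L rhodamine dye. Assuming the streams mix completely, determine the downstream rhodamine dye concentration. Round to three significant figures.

Mass balance: C = (26600·0 + 5620·14.40) / 32220 = 80930/32220 = 2.512 mg/L.

2.51 mg/L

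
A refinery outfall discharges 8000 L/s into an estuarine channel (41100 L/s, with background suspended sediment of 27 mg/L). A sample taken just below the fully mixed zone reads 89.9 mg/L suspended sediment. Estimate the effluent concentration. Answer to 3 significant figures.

413 mg/L

Mass balance: 41100·27.00 + 8000·Cₑ = 49100·89.90
→ Cₑ = (49100·89.90 − 41100·27.00) / 8000 = 413.0 mg/L.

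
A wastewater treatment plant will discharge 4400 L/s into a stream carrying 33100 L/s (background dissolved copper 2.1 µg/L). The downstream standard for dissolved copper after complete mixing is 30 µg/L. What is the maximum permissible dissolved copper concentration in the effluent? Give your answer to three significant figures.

240 µg/L

At the limit, (Qr·Cr + Qe·Cₑ)/(Qr + Qe) = 30:
Cₑ = (37500·30 − 33100·2.100) / 4400 = 239.9 µg/L.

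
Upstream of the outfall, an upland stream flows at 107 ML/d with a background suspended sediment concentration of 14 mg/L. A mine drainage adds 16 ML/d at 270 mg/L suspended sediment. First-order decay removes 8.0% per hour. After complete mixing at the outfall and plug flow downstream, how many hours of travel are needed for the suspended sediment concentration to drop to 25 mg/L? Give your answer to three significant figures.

Flow-weighted average: C = (107.0·14.00 + 16.00·270.0) / 123.0 = 5818/123.0 = 47.30 mg/L.
8.0%/h lost → k = −ln(1 − 0.08) = 0.08338 h⁻¹.
47.30·exp(−k·t) = 25 → t = ln(47.30/25)/k = 27530 s = 7.647 h.

7.65 h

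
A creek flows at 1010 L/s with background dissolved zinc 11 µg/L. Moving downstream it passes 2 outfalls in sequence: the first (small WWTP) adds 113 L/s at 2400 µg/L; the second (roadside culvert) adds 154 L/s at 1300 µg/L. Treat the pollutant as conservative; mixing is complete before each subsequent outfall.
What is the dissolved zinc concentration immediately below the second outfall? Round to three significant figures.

378 µg/L

Outfall 1: combined Q = 1123 L/s; C = (1010·11.00 + 113.0·2400)/1123 = 251.4 µg/L.
Outfall 2: combined Q = 1277 L/s; C = (1123·251.4 + 154.0·1300)/1277 = 377.8 µg/L.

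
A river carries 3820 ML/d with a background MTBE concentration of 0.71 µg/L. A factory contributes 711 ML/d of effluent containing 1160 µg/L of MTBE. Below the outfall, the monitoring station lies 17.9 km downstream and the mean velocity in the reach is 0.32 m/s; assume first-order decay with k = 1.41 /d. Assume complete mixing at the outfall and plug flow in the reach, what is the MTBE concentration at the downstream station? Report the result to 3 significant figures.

73.3 µg/L

Mass balance: C = (3820·0.7100 + 711.0·1160) / 4531 = 827500/4531 = 182.6 µg/L.
Travel time t = 17.9·1000 / 0.32 = 55940 s = 15.54 h.
Decay over the reach: 182.6·exp(−kt) = 182.6·0.4014 = 73.30 µg/L.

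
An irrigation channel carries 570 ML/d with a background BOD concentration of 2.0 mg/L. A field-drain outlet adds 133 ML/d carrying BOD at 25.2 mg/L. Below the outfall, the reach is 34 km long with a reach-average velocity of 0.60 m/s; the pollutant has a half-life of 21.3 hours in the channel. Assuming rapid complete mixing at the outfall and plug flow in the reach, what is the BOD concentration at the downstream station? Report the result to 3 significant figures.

Mass balance: C = (570.0·2.000 + 133.0·25.20) / 703.0 = 4492/703.0 = 6.389 mg/L.
Travel time t = 34·1000 / 0.60 = 56670 s = 15.74 h.
Half-life 21.3 h → k = ln 2 / 21.3 = 0.03254 h⁻¹ = 0.7810 d⁻¹.
After decay, C = 6.389 × e^(−kt) = 6.389 × 0.5992 = 3.828 mg/L.

3.83 mg/L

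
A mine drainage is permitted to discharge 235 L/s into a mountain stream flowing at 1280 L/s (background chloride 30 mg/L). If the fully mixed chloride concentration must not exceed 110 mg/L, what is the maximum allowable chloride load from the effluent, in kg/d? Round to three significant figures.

11100 kg/d

Mass balance at the limit: 1280·30.00 + 235.0·Cₑ = 1515·110 → Cₑ = 545.7 mg/L.
235.0 L/s = 0.2350 m³/s. Load = 0.2350 m³/s × 545.7 g/m³ × 86 400 s/d = 11080 kg/d.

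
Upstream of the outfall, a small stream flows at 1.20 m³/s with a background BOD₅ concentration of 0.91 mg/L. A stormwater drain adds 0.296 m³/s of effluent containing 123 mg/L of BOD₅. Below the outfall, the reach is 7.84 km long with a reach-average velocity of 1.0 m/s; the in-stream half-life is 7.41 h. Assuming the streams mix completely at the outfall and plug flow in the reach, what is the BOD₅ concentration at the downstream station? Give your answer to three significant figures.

20.4 mg/L

Flow-weighted average: C = (1.200·0.9100 + 0.2960·123.0) / 1.496 = 37.50/1.496 = 25.07 mg/L.
Travel time t = 7.84·1000 / 1.0 = 7840 s = 2.178 h.
Half-life 7.41 h → k = ln 2 / 7.41 = 0.09354 h⁻¹ = 2.245 d⁻¹.
Decay over the reach: 25.07·exp(−kt) = 25.07·0.8157 = 20.45 mg/L.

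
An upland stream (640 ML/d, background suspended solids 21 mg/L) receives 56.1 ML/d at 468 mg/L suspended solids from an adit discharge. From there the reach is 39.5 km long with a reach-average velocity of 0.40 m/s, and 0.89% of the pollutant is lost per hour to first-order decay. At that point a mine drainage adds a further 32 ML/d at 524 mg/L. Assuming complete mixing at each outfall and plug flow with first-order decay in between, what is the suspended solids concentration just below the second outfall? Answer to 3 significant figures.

After mixing, C = (640.0·21.00 + 56.10·468.0) / 696.1 = 39690/696.1 = 57.02 mg/L; combined flow 696.1 ML/d.
Travel time t = 39.5·1000 / 0.40 = 98750 s = 27.43 h.
0.89%/h lost → k = −ln(1 − 0.0089) = 0.008940 h⁻¹.
Decay over the reach: 57.02·exp(−kt) = 57.02·0.7825 = 44.62 mg/L.
Second outfall: C = (696.1·44.62 + 32.00·524.0)/728.1 = 65.69 mg/L.

65.7 mg/L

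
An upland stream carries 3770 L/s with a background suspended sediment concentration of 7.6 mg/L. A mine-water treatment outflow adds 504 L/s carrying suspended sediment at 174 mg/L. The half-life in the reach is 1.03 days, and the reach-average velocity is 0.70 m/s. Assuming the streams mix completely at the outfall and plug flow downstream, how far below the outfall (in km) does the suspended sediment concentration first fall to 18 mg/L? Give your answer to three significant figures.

Conservation of mass: C = (3770·7.600 + 504.0·174.0) / 4274 = 116300/4274 = 27.22 mg/L.
Half-life 1.03 d → k = ln 2 / 1.03 = 0.6730 d⁻¹.
Set 27.22·exp(−k·t) = 18 → t = ln(27.22/18)/k = 53110 s = 14.75 h.
Distance = v·t = 0.70·53110 = 37180 m = 37.18 km.

37.2 km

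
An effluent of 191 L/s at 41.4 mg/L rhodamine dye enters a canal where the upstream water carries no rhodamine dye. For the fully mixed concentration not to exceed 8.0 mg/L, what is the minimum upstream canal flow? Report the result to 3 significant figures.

797 L/s

Set C_mix = 8.0: (Q·0 + 191.0·41.40) / (Q + 191.0) = 8.0
→ Q = 191.0·(41.40 − 8.0)/(8.0 − 0) = 797.4 L/s.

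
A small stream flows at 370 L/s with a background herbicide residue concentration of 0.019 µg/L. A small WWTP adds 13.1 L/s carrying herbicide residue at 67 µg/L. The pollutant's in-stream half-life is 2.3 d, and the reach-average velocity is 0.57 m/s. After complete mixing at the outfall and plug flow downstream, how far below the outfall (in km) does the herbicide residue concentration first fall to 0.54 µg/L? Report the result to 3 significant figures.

Mixed concentration C = ΣQC/ΣQ = (370.0·0.01900 + 13.10·67.00) / 383.1 = 884.7/383.1 = 2.309 µg/L.
Half-life 2.3 d → k = ln 2 / 2.3 = 0.3014 d⁻¹.
Set 2.309·exp(−k·t) = 0.54 → t = ln(2.309/0.54)/k = 416600 s = 115.7 h.
Distance = v·t = 0.57·416600 = 237500 m = 237.5 km.

237 km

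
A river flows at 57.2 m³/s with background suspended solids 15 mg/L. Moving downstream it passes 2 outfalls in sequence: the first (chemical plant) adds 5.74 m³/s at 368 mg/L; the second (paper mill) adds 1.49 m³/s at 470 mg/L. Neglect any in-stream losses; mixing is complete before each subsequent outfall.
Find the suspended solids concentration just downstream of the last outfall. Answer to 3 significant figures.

Outfall 1: combined Q = 62.94 m³/s; C = (57.20·15.00 + 5.740·368.0)/62.94 = 47.19 mg/L.
Outfall 2: combined Q = 64.43 m³/s; C = (62.94·47.19 + 1.490·470.0)/64.43 = 56.97 mg/L.

57.0 mg/L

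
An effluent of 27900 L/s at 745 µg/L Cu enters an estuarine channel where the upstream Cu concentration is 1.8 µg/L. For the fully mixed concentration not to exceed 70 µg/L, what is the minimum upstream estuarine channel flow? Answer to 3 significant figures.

Set C_mix = 70: (Q·1.800 + 27900·745.0) / (Q + 27900) = 70
→ Q = 27900·(745.0 − 70)/(70 − 1.800) = 276100 L/s.

276000 L/s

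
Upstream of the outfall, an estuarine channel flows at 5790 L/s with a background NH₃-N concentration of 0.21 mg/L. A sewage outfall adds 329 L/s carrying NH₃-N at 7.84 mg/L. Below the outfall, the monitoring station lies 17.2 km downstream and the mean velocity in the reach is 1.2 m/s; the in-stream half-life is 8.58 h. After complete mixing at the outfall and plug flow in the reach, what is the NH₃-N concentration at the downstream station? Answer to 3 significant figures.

After mixing, C = (5790·0.2100 + 329.0·7.840) / 6119 = 3795/6119 = 0.6202 mg/L.
Travel time t = 17.2·1000 / 1.2 = 14330 s = 3.981 h.
Half-life 8.58 h → k = ln 2 / 8.58 = 0.08079 h⁻¹ = 1.939 d⁻¹.
Applying C = C₀e^(−kt): 0.6202 × 0.7250 = 0.4496 mg/L.

0.450 mg/L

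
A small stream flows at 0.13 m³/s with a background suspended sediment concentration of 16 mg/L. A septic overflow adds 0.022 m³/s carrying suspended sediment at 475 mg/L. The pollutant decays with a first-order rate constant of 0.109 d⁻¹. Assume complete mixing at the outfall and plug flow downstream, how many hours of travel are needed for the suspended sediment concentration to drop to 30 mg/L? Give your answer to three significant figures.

Mixed concentration C = ΣQC/ΣQ = (0.1300·16.00 + 0.02200·475.0) / 0.1520 = 12.53/0.1520 = 82.43 mg/L.
82.43·exp(−k·t) = 30 → t = ln(82.43/30)/k = 801200 s = 222.6 h.

223 h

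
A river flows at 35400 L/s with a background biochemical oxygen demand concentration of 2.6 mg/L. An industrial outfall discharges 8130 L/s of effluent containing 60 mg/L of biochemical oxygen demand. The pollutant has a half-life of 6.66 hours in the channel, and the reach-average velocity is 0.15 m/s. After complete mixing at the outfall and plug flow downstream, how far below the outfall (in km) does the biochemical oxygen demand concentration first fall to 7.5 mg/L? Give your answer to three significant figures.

Mass balance: C = (35400·2.600 + 8130·60.00) / 43530 = 579800/43530 = 13.32 mg/L.
Half-life 6.66 h → k = ln 2 / 6.66 = 0.1041 h⁻¹ = 2.498 d⁻¹.
Set 13.32·exp(−k·t) = 7.5 → t = ln(13.32/7.5)/k = 19870 s = 5.519 h.
Distance = v·t = 0.15·19870 = 2980 m = 2.980 km.

2.98 km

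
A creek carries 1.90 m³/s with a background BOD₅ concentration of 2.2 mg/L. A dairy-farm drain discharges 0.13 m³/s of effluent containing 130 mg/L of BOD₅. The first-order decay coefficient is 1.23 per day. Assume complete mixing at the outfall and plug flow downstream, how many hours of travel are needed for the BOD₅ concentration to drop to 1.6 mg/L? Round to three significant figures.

Mass balance: C = (1.900·2.200 + 0.1300·130.0) / 2.030 = 21.08/2.030 = 10.38 mg/L.
10.38·exp(−k·t) = 1.6 → t = ln(10.38/1.6)/k = 131400 s = 36.49 h.

36.5 h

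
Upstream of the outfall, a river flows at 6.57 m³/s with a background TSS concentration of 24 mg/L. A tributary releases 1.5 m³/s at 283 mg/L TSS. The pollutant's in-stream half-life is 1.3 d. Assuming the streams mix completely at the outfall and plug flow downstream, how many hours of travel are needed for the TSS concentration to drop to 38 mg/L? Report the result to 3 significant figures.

Mass balance: C = (6.570·24.00 + 1.500·283.0) / 8.070 = 582.2/8.070 = 72.14 mg/L.
Half-life 1.3 d → k = ln 2 / 1.3 = 0.5332 d⁻¹.
72.14·exp(−k·t) = 38 → t = ln(72.14/38)/k = 103900 s = 28.85 h.

28.9 h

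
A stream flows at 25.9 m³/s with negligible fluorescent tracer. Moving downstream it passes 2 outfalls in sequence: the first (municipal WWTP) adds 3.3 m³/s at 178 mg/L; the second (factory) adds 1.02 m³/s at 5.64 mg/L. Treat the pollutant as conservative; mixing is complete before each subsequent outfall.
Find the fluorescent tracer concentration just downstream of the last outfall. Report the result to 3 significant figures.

After outfall 1: Q = 25.90 + 3.300 = 29.20 m³/s; C = (25.90·0 + 3.300·178.0)/29.20 = 20.12 mg/L.
After outfall 2: Q = 29.20 + 1.020 = 30.22 m³/s; C = (29.20·20.12 + 1.020·5.640)/30.22 = 19.63 mg/L.

19.6 mg/L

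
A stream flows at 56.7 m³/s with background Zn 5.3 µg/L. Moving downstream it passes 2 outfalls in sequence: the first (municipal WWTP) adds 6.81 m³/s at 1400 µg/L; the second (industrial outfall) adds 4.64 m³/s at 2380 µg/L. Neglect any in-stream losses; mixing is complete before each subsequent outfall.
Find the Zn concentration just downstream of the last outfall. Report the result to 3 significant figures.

Below outfall 1: Q → 63.51 m³/s, C = (56.70·5.300 + 6.810·1400)/63.51 = 154.8 µg/L.
Below outfall 2: Q → 68.15 m³/s, C = (63.51·154.8 + 4.640·2380)/68.15 = 306.3 µg/L.

306 µg/L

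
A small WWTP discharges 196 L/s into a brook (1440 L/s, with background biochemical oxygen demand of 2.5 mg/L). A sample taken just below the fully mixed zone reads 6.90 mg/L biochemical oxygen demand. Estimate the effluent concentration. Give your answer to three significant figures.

39.2 mg/L

Mass balance: 1440·2.500 + 196.0·Cₑ = 1636·6.900
→ Cₑ = (1636·6.900 − 1440·2.500) / 196.0 = 39.23 mg/L.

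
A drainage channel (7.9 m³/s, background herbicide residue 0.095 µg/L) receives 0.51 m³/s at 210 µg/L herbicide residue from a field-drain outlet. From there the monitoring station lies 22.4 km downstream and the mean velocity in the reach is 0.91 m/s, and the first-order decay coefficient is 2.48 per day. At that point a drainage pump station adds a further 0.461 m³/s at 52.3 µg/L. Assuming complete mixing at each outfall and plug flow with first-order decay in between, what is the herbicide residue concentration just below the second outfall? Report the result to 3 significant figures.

After mixing, C = (7.900·0.09500 + 0.5100·210.0) / 8.410 = 107.9/8.410 = 12.82 µg/L; combined flow 8.410 m³/s.
Travel time t = 22.4·1000 / 0.91 = 24620 s = 6.838 h.
First-order decay: C = 12.82·exp(−k·t) = 12.82·0.4933 = 6.327 µg/L.
Second outfall: C = (8.410·6.327 + 0.4610·52.30)/8.871 = 8.716 µg/L.

8.72 µg/L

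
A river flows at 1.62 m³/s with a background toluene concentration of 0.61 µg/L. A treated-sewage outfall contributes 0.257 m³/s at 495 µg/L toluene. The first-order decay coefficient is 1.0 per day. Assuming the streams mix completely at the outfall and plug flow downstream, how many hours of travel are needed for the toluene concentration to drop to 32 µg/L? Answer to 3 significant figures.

18.2 h

Mass balance: C = (1.620·0.6100 + 0.2570·495.0) / 1.877 = 128.2/1.877 = 68.30 µg/L.
68.30·exp(−k·t) = 32 → t = ln(68.30/32)/k = 65510 s = 18.20 h.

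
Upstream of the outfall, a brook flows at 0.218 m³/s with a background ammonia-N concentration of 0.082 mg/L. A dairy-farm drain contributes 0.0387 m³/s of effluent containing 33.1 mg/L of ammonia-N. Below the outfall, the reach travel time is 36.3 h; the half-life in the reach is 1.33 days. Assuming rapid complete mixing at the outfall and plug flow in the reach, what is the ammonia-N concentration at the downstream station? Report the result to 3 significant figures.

2.30 mg/L

After mixing, C = (0.2180·0.08200 + 0.03870·33.10) / 0.2567 = 1.299/0.2567 = 5.060 mg/L.
Half-life 1.33 d → k = ln 2 / 1.33 = 0.5212 d⁻¹.
Decay over the reach: 5.060·exp(−kt) = 5.060·0.4546 = 2.300 mg/L.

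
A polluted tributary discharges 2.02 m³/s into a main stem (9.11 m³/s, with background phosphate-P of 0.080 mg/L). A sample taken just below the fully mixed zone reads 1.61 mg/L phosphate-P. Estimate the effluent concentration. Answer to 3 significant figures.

Mass balance: 9.110·0.08000 + 2.020·Cₑ = 11.13·1.610
→ Cₑ = (11.13·1.610 − 9.110·0.08000) / 2.020 = 8.510 mg/L.

8.51 mg/L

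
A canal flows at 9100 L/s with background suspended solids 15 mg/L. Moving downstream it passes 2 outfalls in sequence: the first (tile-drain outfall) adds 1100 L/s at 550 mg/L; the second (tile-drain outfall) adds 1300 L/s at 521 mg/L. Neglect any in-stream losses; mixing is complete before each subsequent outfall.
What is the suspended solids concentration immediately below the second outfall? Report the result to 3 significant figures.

123 mg/L

Outfall 1: combined Q = 10200 L/s; C = (9100·15.00 + 1100·550.0)/10200 = 72.70 mg/L.
Outfall 2: combined Q = 11500 L/s; C = (10200·72.70 + 1300·521.0)/11500 = 123.4 mg/L.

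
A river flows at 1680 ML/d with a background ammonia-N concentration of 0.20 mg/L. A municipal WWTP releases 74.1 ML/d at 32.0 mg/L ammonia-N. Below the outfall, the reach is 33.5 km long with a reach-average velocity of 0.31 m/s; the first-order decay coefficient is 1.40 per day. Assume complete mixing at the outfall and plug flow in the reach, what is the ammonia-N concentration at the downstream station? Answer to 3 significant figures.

Flow-weighted average: C = (1680·0.2000 + 74.10·32.00) / 1754 = 2707/1754 = 1.543 mg/L.
Travel time t = 33.5·1000 / 0.31 = 108100 s = 30.02 h.
After decay, C = 1.543 × e^(−kt) = 1.543 × 0.1736 = 0.2679 mg/L.

0.268 mg/L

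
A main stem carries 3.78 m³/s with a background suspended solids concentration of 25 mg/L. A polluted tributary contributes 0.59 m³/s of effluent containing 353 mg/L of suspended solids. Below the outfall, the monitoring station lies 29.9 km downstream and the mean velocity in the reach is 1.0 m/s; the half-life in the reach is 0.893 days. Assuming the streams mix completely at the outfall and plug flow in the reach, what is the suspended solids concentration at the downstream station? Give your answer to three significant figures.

Mixed concentration C = ΣQC/ΣQ = (3.780·25.00 + 0.5900·353.0) / 4.370 = 302.8/4.370 = 69.28 mg/L.
Travel time t = 29.9·1000 / 1.0 = 29900 s = 8.306 h.
Half-life 0.893 d → k = ln 2 / 0.893 = 0.7762 d⁻¹.
First-order decay: C = 69.28·exp(−k·t) = 69.28·0.7644 = 52.96 mg/L.

53.0 mg/L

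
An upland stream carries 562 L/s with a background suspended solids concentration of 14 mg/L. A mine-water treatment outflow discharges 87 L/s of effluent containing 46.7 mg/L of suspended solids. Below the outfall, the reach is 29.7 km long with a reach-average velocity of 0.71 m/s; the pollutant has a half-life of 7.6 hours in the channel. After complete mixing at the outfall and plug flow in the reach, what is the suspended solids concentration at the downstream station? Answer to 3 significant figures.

Flow-weighted average: C = (562.0·14.00 + 87.00·46.70) / 649.0 = 11930/649.0 = 18.38 mg/L.
Travel time t = 29.7·1000 / 0.71 = 41830 s = 11.62 h.
Half-life 7.6 h → k = ln 2 / 7.6 = 0.09120 h⁻¹ = 2.189 d⁻¹.
After decay, C = 18.38 × e^(−kt) = 18.38 × 0.3465 = 6.371 mg/L.

6.37 mg/L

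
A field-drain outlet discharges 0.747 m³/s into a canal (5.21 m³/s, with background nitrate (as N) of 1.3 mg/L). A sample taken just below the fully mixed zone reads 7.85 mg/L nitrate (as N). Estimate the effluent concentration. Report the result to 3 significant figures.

Mass balance: 5.210·1.300 + 0.7470·Cₑ = 5.957·7.850
→ Cₑ = (5.957·7.850 − 5.210·1.300) / 0.7470 = 53.53 mg/L.

53.5 mg/L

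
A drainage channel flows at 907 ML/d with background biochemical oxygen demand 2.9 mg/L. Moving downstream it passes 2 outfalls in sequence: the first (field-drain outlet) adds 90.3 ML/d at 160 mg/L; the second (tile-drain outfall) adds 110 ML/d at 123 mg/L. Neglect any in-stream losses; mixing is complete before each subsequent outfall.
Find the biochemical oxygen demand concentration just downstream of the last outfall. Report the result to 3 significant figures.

After outfall 1: Q = 907.0 + 90.30 = 997.3 ML/d; C = (907.0·2.900 + 90.30·160.0)/997.3 = 17.12 mg/L.
After outfall 2: Q = 997.3 + 110.0 = 1107 ML/d; C = (997.3·17.12 + 110.0·123.0)/1107 = 27.64 mg/L.

27.6 mg/L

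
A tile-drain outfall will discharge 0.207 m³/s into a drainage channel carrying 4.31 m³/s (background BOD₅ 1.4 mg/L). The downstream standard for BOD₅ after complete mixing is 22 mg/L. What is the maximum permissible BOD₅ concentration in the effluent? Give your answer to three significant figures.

At the limit, (Qr·Cr + Qe·Cₑ)/(Qr + Qe) = 22:
Cₑ = (4.517·22 − 4.310·1.400) / 0.2070 = 450.9 mg/L.

451 mg/L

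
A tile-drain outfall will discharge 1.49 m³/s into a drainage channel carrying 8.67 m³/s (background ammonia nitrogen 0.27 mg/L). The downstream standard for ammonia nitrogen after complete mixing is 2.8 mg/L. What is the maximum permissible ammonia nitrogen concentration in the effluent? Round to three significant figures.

17.5 mg/L

At the limit, (Qr·Cr + Qe·Cₑ)/(Qr + Qe) = 2.8:
Cₑ = (10.16·2.8 − 8.670·0.2700) / 1.490 = 17.52 mg/L.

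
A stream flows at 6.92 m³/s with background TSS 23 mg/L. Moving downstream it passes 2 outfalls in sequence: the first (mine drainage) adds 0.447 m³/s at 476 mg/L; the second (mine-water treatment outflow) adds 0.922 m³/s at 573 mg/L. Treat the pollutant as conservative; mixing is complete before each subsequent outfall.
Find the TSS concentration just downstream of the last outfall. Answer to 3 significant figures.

109 mg/L

Outfall 1: combined Q = 7.367 m³/s; C = (6.920·23.00 + 0.4470·476.0)/7.367 = 50.49 mg/L.
Outfall 2: combined Q = 8.289 m³/s; C = (7.367·50.49 + 0.9220·573.0)/8.289 = 108.6 mg/L.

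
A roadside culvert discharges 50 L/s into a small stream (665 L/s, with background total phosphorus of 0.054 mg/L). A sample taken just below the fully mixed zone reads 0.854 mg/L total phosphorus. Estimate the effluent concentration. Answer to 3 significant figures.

Mass balance: 665.0·0.05400 + 50.00·Cₑ = 715.0·0.8540
→ Cₑ = (715.0·0.8540 − 665.0·0.05400) / 50.00 = 11.49 mg/L.

11.5 mg/L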